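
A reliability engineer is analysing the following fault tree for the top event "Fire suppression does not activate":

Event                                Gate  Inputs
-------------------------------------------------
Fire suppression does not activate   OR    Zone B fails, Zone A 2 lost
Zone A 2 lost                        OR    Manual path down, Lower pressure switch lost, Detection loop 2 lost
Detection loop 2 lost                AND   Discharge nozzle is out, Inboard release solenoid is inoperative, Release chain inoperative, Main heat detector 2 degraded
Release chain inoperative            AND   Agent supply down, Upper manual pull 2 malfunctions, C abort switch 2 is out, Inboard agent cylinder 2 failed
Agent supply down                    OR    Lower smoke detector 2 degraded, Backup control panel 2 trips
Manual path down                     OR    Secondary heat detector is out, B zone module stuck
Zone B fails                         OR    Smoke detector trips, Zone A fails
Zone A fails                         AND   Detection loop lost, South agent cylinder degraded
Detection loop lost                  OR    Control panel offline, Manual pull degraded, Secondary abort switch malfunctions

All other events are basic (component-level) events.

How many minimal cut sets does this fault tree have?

Detection loop lost [OR]: union of children's cut sets → 3 cut set(s).
Zone A fails [AND]: one cut set from each child combined → 3 × 1 = 3 cut set(s).
Zone B fails [OR]: union of children's cut sets → 4 cut set(s).
Manual path down [OR]: union of children's cut sets → 2 cut set(s).
Agent supply down [OR]: union of children's cut sets → 2 cut set(s).
Release chain inoperative [AND]: one cut set from each child combined → 2 × 1 × 1 × 1 = 2 cut set(s).
Detection loop 2 lost [AND]: one cut set from each child combined → 1 × 1 × 2 × 1 = 2 cut set(s).
Zone A 2 lost [OR]: union of children's cut sets → 5 cut set(s).
Fire suppression does not activate [OR]: union of children's cut sets → 9 cut set(s).
Minimal cut sets: {Smoke detector trips}; {Control panel offline, South agent cylinder degraded}; {Manual pull degraded, South agent cylinder degraded}; {Secondary abort switch malfunctions, South agent cylinder degraded}; {Secondary heat detector is out}; {B zone module stuck}; {Lower pressure switch lost}; {C abort switch 2 is out, Discharge nozzle is out, Inboard agent cylinder 2 failed, Inboard release solenoid is inoperative, Lower smoke detector 2 degraded, Main heat detector 2 degraded, Upper manual pull 2 malfunctions}; {Backup control panel 2 trips, C abort switch 2 is out, Discharge nozzle is out, Inboard agent cylinder 2 failed, Inboard release solenoid is inoperative, Main heat detector 2 degraded, Upper manual pull 2 malfunctions}.

9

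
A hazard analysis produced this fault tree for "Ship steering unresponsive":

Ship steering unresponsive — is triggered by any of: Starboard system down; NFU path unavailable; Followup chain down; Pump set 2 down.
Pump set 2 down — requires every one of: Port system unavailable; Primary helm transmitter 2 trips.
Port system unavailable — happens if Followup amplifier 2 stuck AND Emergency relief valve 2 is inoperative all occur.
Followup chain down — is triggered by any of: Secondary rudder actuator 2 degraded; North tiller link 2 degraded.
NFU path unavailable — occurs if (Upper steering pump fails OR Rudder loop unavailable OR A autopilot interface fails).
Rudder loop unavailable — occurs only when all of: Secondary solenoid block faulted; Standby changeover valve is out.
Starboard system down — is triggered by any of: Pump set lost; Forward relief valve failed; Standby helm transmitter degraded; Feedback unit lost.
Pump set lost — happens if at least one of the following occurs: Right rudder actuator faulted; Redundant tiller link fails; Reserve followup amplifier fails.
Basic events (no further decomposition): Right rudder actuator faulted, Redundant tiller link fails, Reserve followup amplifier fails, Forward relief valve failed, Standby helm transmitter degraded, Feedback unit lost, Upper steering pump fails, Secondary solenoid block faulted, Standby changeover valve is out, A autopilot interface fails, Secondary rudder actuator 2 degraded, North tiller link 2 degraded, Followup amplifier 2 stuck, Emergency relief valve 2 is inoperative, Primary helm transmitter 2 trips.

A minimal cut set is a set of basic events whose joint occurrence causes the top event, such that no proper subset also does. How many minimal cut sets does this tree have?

Pump set lost [OR]: union of children's cut sets → 3 cut set(s).
Starboard system down [OR]: union of children's cut sets → 6 cut set(s).
Rudder loop unavailable [AND]: one cut set from each child combined → 1 × 1 = 1 cut set(s).
NFU path unavailable [OR]: union of children's cut sets → 3 cut set(s).
Followup chain down [OR]: union of children's cut sets → 2 cut set(s).
Port system unavailable [AND]: one cut set from each child combined → 1 × 1 = 1 cut set(s).
Pump set 2 down [AND]: one cut set from each child combined → 1 × 1 = 1 cut set(s).
Ship steering unresponsive [OR]: union of children's cut sets → 12 cut set(s).

12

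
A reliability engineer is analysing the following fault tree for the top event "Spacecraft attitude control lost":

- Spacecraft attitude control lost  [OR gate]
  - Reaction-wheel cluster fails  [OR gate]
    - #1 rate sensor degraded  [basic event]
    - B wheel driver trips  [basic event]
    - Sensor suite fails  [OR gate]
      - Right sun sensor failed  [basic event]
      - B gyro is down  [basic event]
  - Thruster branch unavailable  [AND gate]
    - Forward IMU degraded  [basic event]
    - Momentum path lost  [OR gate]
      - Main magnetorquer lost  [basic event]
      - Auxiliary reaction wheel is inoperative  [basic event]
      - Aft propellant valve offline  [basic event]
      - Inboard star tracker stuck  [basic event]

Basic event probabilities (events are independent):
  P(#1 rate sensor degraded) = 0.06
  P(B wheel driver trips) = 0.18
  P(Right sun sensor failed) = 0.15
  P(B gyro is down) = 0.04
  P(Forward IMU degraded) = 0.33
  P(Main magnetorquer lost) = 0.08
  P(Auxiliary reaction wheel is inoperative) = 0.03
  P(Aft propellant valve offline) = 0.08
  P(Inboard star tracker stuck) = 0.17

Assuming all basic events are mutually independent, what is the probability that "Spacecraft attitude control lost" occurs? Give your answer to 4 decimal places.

0.4371

P(Sensor suite fails) [OR] = 1 − (1−0.15) × (1−0.04) = 0.184000
P(Reaction-wheel cluster fails) [OR] = 1 − (1−0.06) × (1−0.18) × (1−0.184000) = 0.371027
P(Momentum path lost) [OR] = 1 − (1−0.08) × (1−0.03) × (1−0.08) × (1−0.17) = 0.318563
P(Thruster branch unavailable) [AND] = 0.33 × 0.318563 = 0.105126
P(Spacecraft attitude control lost) [OR] = 1 − (1−0.371027) × (1−0.105126) = 0.437148
Rounded to 4 decimal places: P(Spacecraft attitude control lost) ≈ 0.4371.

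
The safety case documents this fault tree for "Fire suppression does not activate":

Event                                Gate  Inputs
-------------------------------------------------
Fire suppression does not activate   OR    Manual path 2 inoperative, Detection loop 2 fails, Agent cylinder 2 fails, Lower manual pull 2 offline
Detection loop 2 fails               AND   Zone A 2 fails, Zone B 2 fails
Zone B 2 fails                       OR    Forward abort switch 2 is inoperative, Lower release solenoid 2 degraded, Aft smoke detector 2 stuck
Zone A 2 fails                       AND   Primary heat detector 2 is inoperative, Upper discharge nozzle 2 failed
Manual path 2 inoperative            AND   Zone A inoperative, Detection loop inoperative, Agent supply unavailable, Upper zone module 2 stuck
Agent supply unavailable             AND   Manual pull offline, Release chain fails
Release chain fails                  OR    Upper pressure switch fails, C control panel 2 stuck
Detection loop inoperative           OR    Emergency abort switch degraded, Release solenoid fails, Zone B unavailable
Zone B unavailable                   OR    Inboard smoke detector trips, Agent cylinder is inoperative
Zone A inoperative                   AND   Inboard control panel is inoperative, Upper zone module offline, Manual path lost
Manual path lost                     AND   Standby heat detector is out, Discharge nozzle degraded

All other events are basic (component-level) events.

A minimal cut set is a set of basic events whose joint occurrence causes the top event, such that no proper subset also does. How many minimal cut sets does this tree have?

13

Manual path lost [AND]: one cut set from each child combined → 1 × 1 = 1 cut set(s).
Zone A inoperative [AND]: one cut set from each child combined → 1 × 1 × 1 = 1 cut set(s).
Zone B unavailable [OR]: union of children's cut sets → 2 cut set(s).
Detection loop inoperative [OR]: union of children's cut sets → 4 cut set(s).
Release chain fails [OR]: union of children's cut sets → 2 cut set(s).
Agent supply unavailable [AND]: one cut set from each child combined → 1 × 2 = 2 cut set(s).
Manual path 2 inoperative [AND]: one cut set from each child combined → 1 × 4 × 2 × 1 = 8 cut set(s).
Zone A 2 fails [AND]: one cut set from each child combined → 1 × 1 = 1 cut set(s).
Zone B 2 fails [OR]: union of children's cut sets → 3 cut set(s).
Detection loop 2 fails [AND]: one cut set from each child combined → 1 × 3 = 3 cut set(s).
Fire suppression does not activate [OR]: union of children's cut sets → 13 cut set(s).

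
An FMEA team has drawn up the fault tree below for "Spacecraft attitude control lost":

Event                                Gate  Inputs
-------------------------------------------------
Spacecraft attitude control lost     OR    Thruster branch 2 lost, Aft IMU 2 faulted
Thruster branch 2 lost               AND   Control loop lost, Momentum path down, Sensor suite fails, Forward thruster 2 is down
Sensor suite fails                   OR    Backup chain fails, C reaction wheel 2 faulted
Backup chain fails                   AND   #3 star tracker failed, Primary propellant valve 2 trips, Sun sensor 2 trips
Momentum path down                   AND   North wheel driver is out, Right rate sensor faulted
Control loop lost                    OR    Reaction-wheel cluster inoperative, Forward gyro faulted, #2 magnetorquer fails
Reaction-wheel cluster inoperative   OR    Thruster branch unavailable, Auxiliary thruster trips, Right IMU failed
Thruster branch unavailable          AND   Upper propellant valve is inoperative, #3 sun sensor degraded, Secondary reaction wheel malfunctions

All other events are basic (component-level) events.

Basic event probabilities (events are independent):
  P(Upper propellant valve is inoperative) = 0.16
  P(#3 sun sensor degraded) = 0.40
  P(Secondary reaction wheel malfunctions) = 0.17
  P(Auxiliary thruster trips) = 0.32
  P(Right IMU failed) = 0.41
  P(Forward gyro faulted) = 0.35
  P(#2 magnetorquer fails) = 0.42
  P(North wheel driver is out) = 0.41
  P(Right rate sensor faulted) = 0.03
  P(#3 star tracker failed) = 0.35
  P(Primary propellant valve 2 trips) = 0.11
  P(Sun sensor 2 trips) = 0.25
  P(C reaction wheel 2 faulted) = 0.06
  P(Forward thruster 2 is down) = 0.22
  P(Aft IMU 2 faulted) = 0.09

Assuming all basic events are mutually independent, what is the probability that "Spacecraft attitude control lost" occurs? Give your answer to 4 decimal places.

P(Thruster branch unavailable) [AND] = 0.16 × 0.40 × 0.17 = 0.010880
P(Reaction-wheel cluster inoperative) [OR] = 1 − (1−0.010880) × (1−0.32) × (1−0.41) = 0.603165
P(Control loop lost) [OR] = 1 − (1−0.603165) × (1−0.35) × (1−0.42) = 0.850393
P(Momentum path down) [AND] = 0.41 × 0.03 = 0.012300
P(Backup chain fails) [AND] = 0.35 × 0.11 × 0.25 = 0.009625
P(Sensor suite fails) [OR] = 1 − (1−0.009625) × (1−0.06) = 0.069048
P(Thruster branch 2 lost) [AND] = 0.850393 × 0.012300 × 0.069048 × 0.22 = 0.000159
P(Spacecraft attitude control lost) [OR] = 1 − (1−0.000159) × (1−0.09) = 0.090145
Rounded to 4 decimal places: P(Spacecraft attitude control lost) ≈ 0.0901.

0.0901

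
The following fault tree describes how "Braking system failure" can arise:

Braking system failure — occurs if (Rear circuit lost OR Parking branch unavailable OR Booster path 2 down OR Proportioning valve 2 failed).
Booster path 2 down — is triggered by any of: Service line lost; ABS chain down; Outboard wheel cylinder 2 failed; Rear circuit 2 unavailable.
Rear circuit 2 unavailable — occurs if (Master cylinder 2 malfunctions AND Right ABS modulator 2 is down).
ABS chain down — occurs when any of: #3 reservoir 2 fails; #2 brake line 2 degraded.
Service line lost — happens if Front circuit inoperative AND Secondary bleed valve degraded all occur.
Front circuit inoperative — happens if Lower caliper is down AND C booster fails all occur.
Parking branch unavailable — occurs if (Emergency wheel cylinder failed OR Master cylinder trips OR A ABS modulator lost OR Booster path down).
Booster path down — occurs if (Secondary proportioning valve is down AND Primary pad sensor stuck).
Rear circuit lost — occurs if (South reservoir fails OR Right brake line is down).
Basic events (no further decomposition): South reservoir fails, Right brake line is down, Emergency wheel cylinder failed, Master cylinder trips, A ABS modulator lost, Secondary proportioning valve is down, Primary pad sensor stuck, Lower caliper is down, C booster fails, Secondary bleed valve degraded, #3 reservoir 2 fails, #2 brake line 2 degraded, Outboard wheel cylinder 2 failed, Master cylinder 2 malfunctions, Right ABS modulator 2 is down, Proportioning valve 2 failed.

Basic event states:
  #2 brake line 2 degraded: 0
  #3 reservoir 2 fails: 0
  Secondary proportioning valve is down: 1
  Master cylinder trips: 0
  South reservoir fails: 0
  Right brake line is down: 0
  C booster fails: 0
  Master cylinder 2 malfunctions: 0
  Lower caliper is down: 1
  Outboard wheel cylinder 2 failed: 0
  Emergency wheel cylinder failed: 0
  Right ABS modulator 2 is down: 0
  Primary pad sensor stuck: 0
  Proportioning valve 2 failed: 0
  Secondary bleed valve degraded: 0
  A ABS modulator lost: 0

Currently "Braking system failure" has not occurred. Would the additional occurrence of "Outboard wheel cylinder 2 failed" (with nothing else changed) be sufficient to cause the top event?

Counterfactual: set "Outboard wheel cylinder 2 failed" to occurred.
Rear circuit lost [OR]: South reservoir fails=not, Right brake line is down=not → no input occurs → does not occur.
Booster path down [AND]: Secondary proportioning valve is down=occurs, Primary pad sensor stuck=not → not all inputs occur → does not occur.
Parking branch unavailable [OR]: Emergency wheel cylinder failed=not, Master cylinder trips=not, A ABS modulator lost=not, Booster path down=not → no input occurs → does not occur.
Front circuit inoperative [AND]: Lower caliper is down=occurs, C booster fails=not → not all inputs occur → does not occur.
Service line lost [AND]: Front circuit inoperative=not, Secondary bleed valve degraded=not → not all inputs occur → does not occur.
ABS chain down [OR]: #3 reservoir 2 fails=not, #2 brake line 2 degraded=not → no input occurs → does not occur.
Rear circuit 2 unavailable [AND]: Master cylinder 2 malfunctions=not, Right ABS modulator 2 is down=not → not all inputs occur → does not occur.
Booster path 2 down [OR]: Service line lost=not, ABS chain down=not, Outboard wheel cylinder 2 failed=occurs, Rear circuit 2 unavailable=not → at least one input occurs → occurs.
Braking system failure [OR]: Rear circuit lost=not, Parking branch unavailable=not, Booster path 2 down=occurs, Proportioning valve 2 failed=not → at least one input occurs → occurs.

Yes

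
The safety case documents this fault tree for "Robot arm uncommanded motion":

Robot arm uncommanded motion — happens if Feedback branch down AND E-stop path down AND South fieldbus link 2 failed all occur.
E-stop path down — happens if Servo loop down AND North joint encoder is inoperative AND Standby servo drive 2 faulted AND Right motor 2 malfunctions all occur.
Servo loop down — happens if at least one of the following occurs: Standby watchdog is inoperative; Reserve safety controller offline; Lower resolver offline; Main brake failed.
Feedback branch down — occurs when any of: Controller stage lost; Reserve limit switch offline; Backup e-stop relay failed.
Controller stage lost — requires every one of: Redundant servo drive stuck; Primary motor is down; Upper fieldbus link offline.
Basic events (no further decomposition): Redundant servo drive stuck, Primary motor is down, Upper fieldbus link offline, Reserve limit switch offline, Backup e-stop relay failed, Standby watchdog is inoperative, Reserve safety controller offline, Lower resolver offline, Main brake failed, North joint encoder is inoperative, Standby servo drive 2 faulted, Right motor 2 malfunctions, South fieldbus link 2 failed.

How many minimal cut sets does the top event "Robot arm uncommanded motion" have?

12

Controller stage lost [AND]: one cut set from each child combined → 1 × 1 × 1 = 1 cut set(s).
Feedback branch down [OR]: union of children's cut sets → 3 cut set(s).
Servo loop down [OR]: union of children's cut sets → 4 cut set(s).
E-stop path down [AND]: one cut set from each child combined → 4 × 1 × 1 × 1 = 4 cut set(s).
Robot arm uncommanded motion [AND]: one cut set from each child combined → 3 × 4 × 1 = 12 cut set(s).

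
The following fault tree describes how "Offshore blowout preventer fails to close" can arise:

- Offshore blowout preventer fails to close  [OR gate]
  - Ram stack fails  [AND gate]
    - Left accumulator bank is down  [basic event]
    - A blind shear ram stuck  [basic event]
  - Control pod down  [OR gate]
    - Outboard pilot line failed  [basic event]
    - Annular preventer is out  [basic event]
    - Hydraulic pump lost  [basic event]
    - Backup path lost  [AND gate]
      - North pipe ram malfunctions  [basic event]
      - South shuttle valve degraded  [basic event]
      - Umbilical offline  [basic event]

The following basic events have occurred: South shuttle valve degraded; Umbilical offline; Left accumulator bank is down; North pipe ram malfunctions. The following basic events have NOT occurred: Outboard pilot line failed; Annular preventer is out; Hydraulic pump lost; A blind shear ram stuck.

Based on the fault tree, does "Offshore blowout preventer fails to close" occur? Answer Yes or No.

Ram stack fails [AND]: Left accumulator bank is down=occurs, A blind shear ram stuck=not → not all inputs occur → does not occur.
Backup path lost [AND]: North pipe ram malfunctions=occurs, South shuttle valve degraded=occurs, Umbilical offline=occurs → all inputs occur → occurs.
Control pod down [OR]: Outboard pilot line failed=not, Annular preventer is out=not, Hydraulic pump lost=not, Backup path lost=occurs → at least one input occurs → occurs.
Offshore blowout preventer fails to close [OR]: Ram stack fails=not, Control pod down=occurs → at least one input occurs → occurs.

Yes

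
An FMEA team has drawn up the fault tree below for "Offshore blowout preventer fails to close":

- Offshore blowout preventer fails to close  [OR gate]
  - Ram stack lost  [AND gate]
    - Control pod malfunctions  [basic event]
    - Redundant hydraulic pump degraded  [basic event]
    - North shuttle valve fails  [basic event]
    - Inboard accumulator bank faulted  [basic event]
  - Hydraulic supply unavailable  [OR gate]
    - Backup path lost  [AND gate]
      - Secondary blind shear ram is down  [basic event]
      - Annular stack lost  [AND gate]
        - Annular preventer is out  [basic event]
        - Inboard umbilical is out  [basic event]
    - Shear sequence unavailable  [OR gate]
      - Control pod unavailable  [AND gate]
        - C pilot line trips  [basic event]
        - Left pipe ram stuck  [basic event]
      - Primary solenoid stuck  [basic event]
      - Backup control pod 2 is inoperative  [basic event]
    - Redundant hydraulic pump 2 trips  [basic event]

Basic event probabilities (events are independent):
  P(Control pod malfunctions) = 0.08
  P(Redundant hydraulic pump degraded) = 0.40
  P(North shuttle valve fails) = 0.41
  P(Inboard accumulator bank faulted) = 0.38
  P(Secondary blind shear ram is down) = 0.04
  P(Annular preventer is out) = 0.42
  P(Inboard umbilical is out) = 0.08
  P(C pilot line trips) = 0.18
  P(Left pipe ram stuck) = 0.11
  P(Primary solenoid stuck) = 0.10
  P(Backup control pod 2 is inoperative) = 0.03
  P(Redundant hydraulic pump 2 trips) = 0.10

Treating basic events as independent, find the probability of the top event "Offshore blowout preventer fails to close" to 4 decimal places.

P(Ram stack lost) [AND] = 0.08 × 0.40 × 0.41 × 0.38 = 0.004986
P(Annular stack lost) [AND] = 0.42 × 0.08 = 0.033600
P(Backup path lost) [AND] = 0.04 × 0.033600 = 0.001344
P(Control pod unavailable) [AND] = 0.18 × 0.11 = 0.019800
P(Shear sequence unavailable) [OR] = 1 − (1−0.019800) × (1−0.10) × (1−0.03) = 0.144285
P(Hydraulic supply unavailable) [OR] = 1 − (1−0.001344) × (1−0.144285) × (1−0.10) = 0.230892
P(Offshore blowout preventer fails to close) [OR] = 1 − (1−0.004986) × (1−0.230892) = 0.234727
Rounded to 4 decimal places: P(Offshore blowout preventer fails to close) ≈ 0.2347.

0.2347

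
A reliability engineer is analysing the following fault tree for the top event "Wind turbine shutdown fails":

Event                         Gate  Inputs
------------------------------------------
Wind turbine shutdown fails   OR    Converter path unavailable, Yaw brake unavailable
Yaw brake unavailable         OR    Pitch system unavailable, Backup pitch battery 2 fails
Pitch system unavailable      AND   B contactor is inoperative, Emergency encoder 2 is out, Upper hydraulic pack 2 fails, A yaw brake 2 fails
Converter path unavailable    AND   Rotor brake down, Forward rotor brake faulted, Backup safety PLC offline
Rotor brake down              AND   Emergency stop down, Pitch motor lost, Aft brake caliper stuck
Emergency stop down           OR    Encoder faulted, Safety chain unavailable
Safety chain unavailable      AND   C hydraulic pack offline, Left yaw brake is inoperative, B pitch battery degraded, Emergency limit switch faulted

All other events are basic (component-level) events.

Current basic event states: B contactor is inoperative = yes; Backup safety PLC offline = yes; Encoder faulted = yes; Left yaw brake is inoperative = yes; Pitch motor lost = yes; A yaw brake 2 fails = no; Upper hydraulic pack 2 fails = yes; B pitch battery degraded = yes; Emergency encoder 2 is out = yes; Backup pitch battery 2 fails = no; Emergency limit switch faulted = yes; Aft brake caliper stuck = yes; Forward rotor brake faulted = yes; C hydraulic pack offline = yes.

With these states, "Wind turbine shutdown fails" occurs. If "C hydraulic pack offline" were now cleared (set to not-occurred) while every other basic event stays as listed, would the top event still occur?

Counterfactual: set "C hydraulic pack offline" to not occurred.
Safety chain unavailable [AND]: C hydraulic pack offline=not, Left yaw brake is inoperative=occurs, B pitch battery degraded=occurs, Emergency limit switch faulted=occurs → not all inputs occur → does not occur.
Emergency stop down [OR]: Encoder faulted=occurs, Safety chain unavailable=not → at least one input occurs → occurs.
Rotor brake down [AND]: Emergency stop down=occurs, Pitch motor lost=occurs, Aft brake caliper stuck=occurs → all inputs occur → occurs.
Converter path unavailable [AND]: Rotor brake down=occurs, Forward rotor brake faulted=occurs, Backup safety PLC offline=occurs → all inputs occur → occurs.
Pitch system unavailable [AND]: B contactor is inoperative=occurs, Emergency encoder 2 is out=occurs, Upper hydraulic pack 2 fails=occurs, A yaw brake 2 fails=not → not all inputs occur → does not occur.
Yaw brake unavailable [OR]: Pitch system unavailable=not, Backup pitch battery 2 fails=not → no input occurs → does not occur.
Wind turbine shutdown fails [OR]: Converter path unavailable=occurs, Yaw brake unavailable=not → at least one input occurs → occurs.

Yes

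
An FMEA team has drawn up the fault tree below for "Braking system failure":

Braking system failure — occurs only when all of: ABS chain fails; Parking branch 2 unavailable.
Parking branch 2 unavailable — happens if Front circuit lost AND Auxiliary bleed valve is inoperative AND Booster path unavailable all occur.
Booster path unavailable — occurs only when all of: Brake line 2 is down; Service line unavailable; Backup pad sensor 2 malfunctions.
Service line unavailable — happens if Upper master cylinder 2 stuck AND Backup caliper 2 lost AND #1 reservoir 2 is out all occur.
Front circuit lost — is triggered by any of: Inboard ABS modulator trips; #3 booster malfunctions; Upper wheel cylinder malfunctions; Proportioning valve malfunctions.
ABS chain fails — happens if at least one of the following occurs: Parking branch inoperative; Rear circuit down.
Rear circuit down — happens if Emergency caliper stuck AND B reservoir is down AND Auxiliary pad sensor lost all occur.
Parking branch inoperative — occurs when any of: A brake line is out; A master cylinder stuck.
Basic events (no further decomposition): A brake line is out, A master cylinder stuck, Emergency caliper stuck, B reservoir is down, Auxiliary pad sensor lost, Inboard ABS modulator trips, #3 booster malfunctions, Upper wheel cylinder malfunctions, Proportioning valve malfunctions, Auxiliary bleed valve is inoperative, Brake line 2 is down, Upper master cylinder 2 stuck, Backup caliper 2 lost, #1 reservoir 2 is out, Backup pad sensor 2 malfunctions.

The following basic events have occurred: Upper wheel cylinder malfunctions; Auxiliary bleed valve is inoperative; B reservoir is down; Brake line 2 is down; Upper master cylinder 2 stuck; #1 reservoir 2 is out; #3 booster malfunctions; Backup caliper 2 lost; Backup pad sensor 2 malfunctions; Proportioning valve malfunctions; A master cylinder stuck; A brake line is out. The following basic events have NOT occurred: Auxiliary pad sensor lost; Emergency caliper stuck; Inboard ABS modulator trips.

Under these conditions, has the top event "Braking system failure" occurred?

Parking branch inoperative [OR]: A brake line is out=occurs, A master cylinder stuck=occurs → at least one input occurs → occurs.
Rear circuit down [AND]: Emergency caliper stuck=not, B reservoir is down=occurs, Auxiliary pad sensor lost=not → not all inputs occur → does not occur.
ABS chain fails [OR]: Parking branch inoperative=occurs, Rear circuit down=not → at least one input occurs → occurs.
Front circuit lost [OR]: Inboard ABS modulator trips=not, #3 booster malfunctions=occurs, Upper wheel cylinder malfunctions=occurs, Proportioning valve malfunctions=occurs → at least one input occurs → occurs.
Service line unavailable [AND]: Upper master cylinder 2 stuck=occurs, Backup caliper 2 lost=occurs, #1 reservoir 2 is out=occurs → all inputs occur → occurs.
Booster path unavailable [AND]: Brake line 2 is down=occurs, Service line unavailable=occurs, Backup pad sensor 2 malfunctions=occurs → all inputs occur → occurs.
Parking branch 2 unavailable [AND]: Front circuit lost=occurs, Auxiliary bleed valve is inoperative=occurs, Booster path unavailable=occurs → all inputs occur → occurs.
Braking system failure [AND]: ABS chain fails=occurs, Parking branch 2 unavailable=occurs → all inputs occur → occurs.

Yes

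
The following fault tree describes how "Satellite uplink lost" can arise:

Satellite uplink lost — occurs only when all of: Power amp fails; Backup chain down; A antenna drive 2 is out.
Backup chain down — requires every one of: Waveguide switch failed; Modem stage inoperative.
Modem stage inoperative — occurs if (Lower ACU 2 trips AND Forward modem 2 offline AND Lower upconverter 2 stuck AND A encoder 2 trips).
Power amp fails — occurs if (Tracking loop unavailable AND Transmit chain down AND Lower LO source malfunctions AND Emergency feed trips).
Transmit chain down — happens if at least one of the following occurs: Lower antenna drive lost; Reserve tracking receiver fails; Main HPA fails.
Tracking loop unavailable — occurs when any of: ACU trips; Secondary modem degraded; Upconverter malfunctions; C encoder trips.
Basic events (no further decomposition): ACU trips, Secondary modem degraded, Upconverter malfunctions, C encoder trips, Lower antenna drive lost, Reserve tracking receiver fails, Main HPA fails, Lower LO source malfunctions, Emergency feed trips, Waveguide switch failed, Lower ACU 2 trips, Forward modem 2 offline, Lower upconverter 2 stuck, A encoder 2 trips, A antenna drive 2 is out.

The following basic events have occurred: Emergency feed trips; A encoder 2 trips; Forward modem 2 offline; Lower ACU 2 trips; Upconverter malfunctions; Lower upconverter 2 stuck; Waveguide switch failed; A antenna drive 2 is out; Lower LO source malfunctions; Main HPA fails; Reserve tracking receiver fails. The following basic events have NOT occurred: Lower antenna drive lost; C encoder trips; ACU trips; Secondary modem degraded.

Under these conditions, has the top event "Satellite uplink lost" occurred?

Yes

Tracking loop unavailable [OR]: ACU trips=not, Secondary modem degraded=not, Upconverter malfunctions=occurs, C encoder trips=not → at least one input occurs → occurs.
Transmit chain down [OR]: Lower antenna drive lost=not, Reserve tracking receiver fails=occurs, Main HPA fails=occurs → at least one input occurs → occurs.
Power amp fails [AND]: Tracking loop unavailable=occurs, Transmit chain down=occurs, Lower LO source malfunctions=occurs, Emergency feed trips=occurs → all inputs occur → occurs.
Modem stage inoperative [AND]: Lower ACU 2 trips=occurs, Forward modem 2 offline=occurs, Lower upconverter 2 stuck=occurs, A encoder 2 trips=occurs → all inputs occur → occurs.
Backup chain down [AND]: Waveguide switch failed=occurs, Modem stage inoperative=occurs → all inputs occur → occurs.
Satellite uplink lost [AND]: Power amp fails=occurs, Backup chain down=occurs, A antenna drive 2 is out=occurs → all inputs occur → occurs.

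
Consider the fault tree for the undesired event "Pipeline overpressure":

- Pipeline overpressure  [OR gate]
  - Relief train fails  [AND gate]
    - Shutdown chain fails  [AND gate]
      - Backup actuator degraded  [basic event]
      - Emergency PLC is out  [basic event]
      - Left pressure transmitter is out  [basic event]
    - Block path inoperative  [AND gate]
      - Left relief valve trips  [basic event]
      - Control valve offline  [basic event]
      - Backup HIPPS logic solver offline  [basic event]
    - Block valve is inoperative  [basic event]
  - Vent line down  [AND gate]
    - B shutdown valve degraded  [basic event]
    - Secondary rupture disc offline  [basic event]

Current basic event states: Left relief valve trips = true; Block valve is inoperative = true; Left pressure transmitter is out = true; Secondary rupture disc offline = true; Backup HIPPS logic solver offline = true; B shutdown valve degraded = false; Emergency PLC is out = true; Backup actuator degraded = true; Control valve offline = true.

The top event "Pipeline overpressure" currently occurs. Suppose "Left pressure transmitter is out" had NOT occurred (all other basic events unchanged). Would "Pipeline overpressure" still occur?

No

Counterfactual: set "Left pressure transmitter is out" to not occurred.
Shutdown chain fails [AND]: Backup actuator degraded=occurs, Emergency PLC is out=occurs, Left pressure transmitter is out=not → not all inputs occur → does not occur.
Block path inoperative [AND]: Left relief valve trips=occurs, Control valve offline=occurs, Backup HIPPS logic solver offline=occurs → all inputs occur → occurs.
Relief train fails [AND]: Shutdown chain fails=not, Block path inoperative=occurs, Block valve is inoperative=occurs → not all inputs occur → does not occur.
Vent line down [AND]: B shutdown valve degraded=not, Secondary rupture disc offline=occurs → not all inputs occur → does not occur.
Pipeline overpressure [OR]: Relief train fails=not, Vent line down=not → no input occurs → does not occur.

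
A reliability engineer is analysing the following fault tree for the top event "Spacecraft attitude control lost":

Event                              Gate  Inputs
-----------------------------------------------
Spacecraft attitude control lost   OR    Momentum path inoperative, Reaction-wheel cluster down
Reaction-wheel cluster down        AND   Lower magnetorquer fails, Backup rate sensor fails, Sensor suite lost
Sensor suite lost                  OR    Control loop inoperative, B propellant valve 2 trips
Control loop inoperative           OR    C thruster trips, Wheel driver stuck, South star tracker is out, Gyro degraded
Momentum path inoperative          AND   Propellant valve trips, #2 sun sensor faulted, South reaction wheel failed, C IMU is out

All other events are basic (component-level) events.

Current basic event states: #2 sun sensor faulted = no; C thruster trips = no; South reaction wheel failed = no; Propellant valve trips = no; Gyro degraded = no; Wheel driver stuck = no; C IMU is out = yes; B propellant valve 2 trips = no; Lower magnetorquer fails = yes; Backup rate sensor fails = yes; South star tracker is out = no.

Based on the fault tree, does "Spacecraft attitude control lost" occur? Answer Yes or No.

No

Momentum path inoperative [AND]: Propellant valve trips=not, #2 sun sensor faulted=not, South reaction wheel failed=not, C IMU is out=occurs → not all inputs occur → does not occur.
Control loop inoperative [OR]: C thruster trips=not, Wheel driver stuck=not, South star tracker is out=not, Gyro degraded=not → no input occurs → does not occur.
Sensor suite lost [OR]: Control loop inoperative=not, B propellant valve 2 trips=not → no input occurs → does not occur.
Reaction-wheel cluster down [AND]: Lower magnetorquer fails=occurs, Backup rate sensor fails=occurs, Sensor suite lost=not → not all inputs occur → does not occur.
Spacecraft attitude control lost [OR]: Momentum path inoperative=not, Reaction-wheel cluster down=not → no input occurs → does not occur.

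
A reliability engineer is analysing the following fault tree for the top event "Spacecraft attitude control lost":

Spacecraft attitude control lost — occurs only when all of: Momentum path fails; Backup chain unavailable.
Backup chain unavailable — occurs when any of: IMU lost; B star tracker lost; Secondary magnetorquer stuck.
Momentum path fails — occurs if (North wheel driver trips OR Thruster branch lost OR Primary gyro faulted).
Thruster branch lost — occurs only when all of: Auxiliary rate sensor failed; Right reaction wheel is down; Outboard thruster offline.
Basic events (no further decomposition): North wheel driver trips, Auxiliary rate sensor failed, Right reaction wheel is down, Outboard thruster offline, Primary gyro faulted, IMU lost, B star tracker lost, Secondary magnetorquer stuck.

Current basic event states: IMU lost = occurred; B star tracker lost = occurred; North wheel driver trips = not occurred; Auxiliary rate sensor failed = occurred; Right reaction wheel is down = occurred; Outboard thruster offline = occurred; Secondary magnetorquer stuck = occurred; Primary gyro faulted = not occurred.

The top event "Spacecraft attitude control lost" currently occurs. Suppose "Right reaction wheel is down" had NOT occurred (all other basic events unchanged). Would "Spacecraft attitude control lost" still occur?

Counterfactual: set "Right reaction wheel is down" to not occurred.
Thruster branch lost [AND]: Auxiliary rate sensor failed=occurs, Right reaction wheel is down=not, Outboard thruster offline=occurs → not all inputs occur → does not occur.
Momentum path fails [OR]: North wheel driver trips=not, Thruster branch lost=not, Primary gyro faulted=not → no input occurs → does not occur.
Backup chain unavailable [OR]: IMU lost=occurs, B star tracker lost=occurs, Secondary magnetorquer stuck=occurs → at least one input occurs → occurs.
Spacecraft attitude control lost [AND]: Momentum path fails=not, Backup chain unavailable=occurs → not all inputs occur → does not occur.

No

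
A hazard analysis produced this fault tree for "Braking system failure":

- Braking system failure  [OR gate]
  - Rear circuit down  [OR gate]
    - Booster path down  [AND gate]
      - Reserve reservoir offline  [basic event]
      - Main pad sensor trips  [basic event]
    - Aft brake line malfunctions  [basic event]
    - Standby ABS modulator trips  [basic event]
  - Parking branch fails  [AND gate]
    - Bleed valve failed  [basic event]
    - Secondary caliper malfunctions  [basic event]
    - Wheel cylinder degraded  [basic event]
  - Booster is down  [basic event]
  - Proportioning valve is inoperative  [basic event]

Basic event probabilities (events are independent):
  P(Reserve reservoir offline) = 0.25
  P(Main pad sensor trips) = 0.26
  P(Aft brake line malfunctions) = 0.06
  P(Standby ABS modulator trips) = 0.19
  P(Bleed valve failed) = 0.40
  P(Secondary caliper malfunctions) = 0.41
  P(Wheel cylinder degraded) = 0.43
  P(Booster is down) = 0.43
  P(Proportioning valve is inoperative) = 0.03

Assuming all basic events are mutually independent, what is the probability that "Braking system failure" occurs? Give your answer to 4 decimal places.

P(Booster path down) [AND] = 0.25 × 0.26 = 0.065000
P(Rear circuit down) [OR] = 1 − (1−0.065000) × (1−0.06) × (1−0.19) = 0.288091
P(Parking branch fails) [AND] = 0.40 × 0.41 × 0.43 = 0.070520
P(Braking system failure) [OR] = 1 − (1−0.288091) × (1−0.070520) × (1−0.43) × (1−0.03) = 0.634143
Rounded to 4 decimal places: P(Braking system failure) ≈ 0.6341.

0.6341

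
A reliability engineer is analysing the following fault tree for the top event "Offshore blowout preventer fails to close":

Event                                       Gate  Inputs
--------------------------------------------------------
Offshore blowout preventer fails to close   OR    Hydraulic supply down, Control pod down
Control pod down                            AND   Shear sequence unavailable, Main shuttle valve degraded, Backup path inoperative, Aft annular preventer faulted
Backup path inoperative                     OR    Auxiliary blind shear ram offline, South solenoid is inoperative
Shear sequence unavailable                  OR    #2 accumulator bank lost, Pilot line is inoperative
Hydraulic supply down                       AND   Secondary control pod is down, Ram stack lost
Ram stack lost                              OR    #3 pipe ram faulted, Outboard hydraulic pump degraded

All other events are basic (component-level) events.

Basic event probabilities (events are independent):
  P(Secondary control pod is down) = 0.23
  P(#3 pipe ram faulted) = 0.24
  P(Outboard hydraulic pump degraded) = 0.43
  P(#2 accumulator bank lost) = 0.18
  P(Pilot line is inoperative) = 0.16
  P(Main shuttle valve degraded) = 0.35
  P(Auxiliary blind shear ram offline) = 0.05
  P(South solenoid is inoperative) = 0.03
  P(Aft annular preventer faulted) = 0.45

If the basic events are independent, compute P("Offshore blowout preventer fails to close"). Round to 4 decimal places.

P(Ram stack lost) [OR] = 1 − (1−0.24) × (1−0.43) = 0.566800
P(Hydraulic supply down) [AND] = 0.23 × 0.566800 = 0.130364
P(Shear sequence unavailable) [OR] = 1 − (1−0.18) × (1−0.16) = 0.311200
P(Backup path inoperative) [OR] = 1 − (1−0.05) × (1−0.03) = 0.078500
P(Control pod down) [AND] = 0.311200 × 0.35 × 0.078500 × 0.45 = 0.003848
P(Offshore blowout preventer fails to close) [OR] = 1 − (1−0.130364) × (1−0.003848) = 0.133710
Rounded to 4 decimal places: P(Offshore blowout preventer fails to close) ≈ 0.1337.

0.1337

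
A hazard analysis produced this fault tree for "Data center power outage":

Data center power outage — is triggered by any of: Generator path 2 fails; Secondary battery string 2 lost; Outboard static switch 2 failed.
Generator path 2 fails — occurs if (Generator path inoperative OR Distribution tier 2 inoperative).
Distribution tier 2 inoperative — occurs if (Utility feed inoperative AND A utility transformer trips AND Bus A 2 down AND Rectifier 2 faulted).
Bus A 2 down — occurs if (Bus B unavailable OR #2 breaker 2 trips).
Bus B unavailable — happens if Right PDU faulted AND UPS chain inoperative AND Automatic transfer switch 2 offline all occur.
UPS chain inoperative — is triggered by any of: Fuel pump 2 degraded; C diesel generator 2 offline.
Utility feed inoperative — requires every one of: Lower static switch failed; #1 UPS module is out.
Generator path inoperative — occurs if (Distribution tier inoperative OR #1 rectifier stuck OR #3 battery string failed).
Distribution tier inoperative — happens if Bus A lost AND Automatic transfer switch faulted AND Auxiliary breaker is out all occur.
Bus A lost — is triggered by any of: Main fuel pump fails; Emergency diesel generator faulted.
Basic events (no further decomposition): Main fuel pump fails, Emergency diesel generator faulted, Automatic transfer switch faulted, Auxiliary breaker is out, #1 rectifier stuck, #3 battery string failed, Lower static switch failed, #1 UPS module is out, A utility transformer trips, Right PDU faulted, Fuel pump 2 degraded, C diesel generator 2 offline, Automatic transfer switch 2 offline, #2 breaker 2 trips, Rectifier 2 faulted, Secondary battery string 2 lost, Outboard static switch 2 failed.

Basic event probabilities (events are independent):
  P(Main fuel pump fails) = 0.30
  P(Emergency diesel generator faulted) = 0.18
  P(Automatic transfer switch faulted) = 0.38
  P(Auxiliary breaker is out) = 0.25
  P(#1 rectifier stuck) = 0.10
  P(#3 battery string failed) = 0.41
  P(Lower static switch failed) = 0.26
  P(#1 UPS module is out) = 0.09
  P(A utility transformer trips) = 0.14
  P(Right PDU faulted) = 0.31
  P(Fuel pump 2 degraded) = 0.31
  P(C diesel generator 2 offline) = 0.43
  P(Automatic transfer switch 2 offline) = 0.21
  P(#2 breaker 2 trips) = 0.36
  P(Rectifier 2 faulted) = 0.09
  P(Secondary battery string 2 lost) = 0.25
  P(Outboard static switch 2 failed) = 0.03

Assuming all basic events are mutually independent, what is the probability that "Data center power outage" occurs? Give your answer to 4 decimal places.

0.6294

P(Bus A lost) [OR] = 1 − (1−0.30) × (1−0.18) = 0.426000
P(Distribution tier inoperative) [AND] = 0.426000 × 0.38 × 0.25 = 0.040470
P(Generator path inoperative) [OR] = 1 − (1−0.040470) × (1−0.10) × (1−0.41) = 0.490490
P(Utility feed inoperative) [AND] = 0.26 × 0.09 = 0.023400
P(UPS chain inoperative) [OR] = 1 − (1−0.31) × (1−0.43) = 0.606700
P(Bus B unavailable) [AND] = 0.31 × 0.606700 × 0.21 = 0.039496
P(Bus A 2 down) [OR] = 1 − (1−0.039496) × (1−0.36) = 0.385277
P(Distribution tier 2 inoperative) [AND] = 0.023400 × 0.14 × 0.385277 × 0.09 = 0.000114
P(Generator path 2 fails) [OR] = 1 − (1−0.490490) × (1−0.000114) = 0.490548
P(Data center power outage) [OR] = 1 − (1−0.490548) × (1−0.25) × (1−0.03) = 0.629374
Rounded to 4 decimal places: P(Data center power outage) ≈ 0.6294.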